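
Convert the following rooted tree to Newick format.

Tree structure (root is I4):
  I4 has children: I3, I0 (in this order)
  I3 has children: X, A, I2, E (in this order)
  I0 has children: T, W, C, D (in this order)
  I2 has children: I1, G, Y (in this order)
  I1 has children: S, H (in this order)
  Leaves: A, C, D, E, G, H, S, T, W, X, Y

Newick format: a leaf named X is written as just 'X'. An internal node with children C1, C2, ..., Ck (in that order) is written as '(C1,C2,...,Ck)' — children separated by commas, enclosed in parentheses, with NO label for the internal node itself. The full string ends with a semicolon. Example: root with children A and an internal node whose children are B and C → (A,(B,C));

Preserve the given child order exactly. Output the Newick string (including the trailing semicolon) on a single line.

internal I4 with children ['I3', 'I0']
  internal I3 with children ['X', 'A', 'I2', 'E']
    leaf 'X' → 'X'
    leaf 'A' → 'A'
    internal I2 with children ['I1', 'G', 'Y']
      internal I1 with children ['S', 'H']
        leaf 'S' → 'S'
        leaf 'H' → 'H'
      → '(S,H)'
      leaf 'G' → 'G'
      leaf 'Y' → 'Y'
    → '((S,H),G,Y)'
    leaf 'E' → 'E'
  → '(X,A,((S,H),G,Y),E)'
  internal I0 with children ['T', 'W', 'C', 'D']
    leaf 'T' → 'T'
    leaf 'W' → 'W'
    leaf 'C' → 'C'
    leaf 'D' → 'D'
  → '(T,W,C,D)'
→ '((X,A,((S,H),G,Y),E),(T,W,C,D))'
Final: ((X,A,((S,H),G,Y),E),(T,W,C,D));

Answer: ((X,A,((S,H),G,Y),E),(T,W,C,D));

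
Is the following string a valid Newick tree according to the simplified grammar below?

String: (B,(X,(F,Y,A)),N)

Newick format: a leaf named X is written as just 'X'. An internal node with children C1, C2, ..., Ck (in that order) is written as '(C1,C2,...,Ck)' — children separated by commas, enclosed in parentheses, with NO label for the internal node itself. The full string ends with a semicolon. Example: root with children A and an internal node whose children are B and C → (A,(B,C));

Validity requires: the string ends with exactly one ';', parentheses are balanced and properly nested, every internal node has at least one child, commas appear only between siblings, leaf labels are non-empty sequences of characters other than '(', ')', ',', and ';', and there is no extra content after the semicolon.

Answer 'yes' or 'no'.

Input: (B,(X,(F,Y,A)),N)
Paren balance: 3 '(' vs 3 ')' OK
Ends with single ';': False
Full parse: FAILS (must end with ;)
Valid: False

Answer: no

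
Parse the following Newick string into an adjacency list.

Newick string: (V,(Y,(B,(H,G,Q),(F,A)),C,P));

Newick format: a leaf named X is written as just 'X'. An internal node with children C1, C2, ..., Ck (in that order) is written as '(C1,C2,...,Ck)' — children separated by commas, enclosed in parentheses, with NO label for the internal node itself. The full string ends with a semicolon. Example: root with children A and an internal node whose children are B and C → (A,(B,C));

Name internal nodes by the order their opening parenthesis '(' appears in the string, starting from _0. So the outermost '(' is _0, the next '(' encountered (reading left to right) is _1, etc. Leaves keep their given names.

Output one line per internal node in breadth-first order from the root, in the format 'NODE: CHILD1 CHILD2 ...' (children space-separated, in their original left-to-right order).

Answer: _0: V _1
_1: Y _2 C P
_2: B _3 _4
_3: H G Q
_4: F A

Derivation:
Input: (V,(Y,(B,(H,G,Q),(F,A)),C,P));
Scanning left-to-right, naming '(' by encounter order:
  pos 0: '(' -> open internal node _0 (depth 1)
  pos 3: '(' -> open internal node _1 (depth 2)
  pos 6: '(' -> open internal node _2 (depth 3)
  pos 9: '(' -> open internal node _3 (depth 4)
  pos 15: ')' -> close internal node _3 (now at depth 3)
  pos 17: '(' -> open internal node _4 (depth 4)
  pos 21: ')' -> close internal node _4 (now at depth 3)
  pos 22: ')' -> close internal node _2 (now at depth 2)
  pos 27: ')' -> close internal node _1 (now at depth 1)
  pos 28: ')' -> close internal node _0 (now at depth 0)
Total internal nodes: 5
BFS adjacency from root:
  _0: V _1
  _1: Y _2 C P
  _2: B _3 _4
  _3: H G Q
  _4: F A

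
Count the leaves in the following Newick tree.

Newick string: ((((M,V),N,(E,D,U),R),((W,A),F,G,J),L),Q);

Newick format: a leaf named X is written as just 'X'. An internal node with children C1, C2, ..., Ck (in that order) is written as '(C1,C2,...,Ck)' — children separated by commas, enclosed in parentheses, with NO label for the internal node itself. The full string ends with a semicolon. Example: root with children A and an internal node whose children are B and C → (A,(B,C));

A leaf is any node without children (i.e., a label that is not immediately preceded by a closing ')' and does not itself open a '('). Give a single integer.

Newick: ((((M,V),N,(E,D,U),R),((W,A),F,G,J),L),Q);
Scan left-to-right; a leaf is any maximal label run not followed by '(':
  pos 4: leaf 'M' → count = 1
  pos 6: leaf 'V' → count = 2
  pos 9: leaf 'N' → count = 3
  pos 12: leaf 'E' → count = 4
  pos 14: leaf 'D' → count = 5
  pos 16: leaf 'U' → count = 6
  pos 19: leaf 'R' → count = 7
  pos 24: leaf 'W' → count = 8
  pos 26: leaf 'A' → count = 9
  pos 29: leaf 'F' → count = 10
  pos 31: leaf 'G' → count = 11
  pos 33: leaf 'J' → count = 12
  pos 36: leaf 'L' → count = 13
  pos 39: leaf 'Q' → count = 14
Total leaves: 14

Answer: 14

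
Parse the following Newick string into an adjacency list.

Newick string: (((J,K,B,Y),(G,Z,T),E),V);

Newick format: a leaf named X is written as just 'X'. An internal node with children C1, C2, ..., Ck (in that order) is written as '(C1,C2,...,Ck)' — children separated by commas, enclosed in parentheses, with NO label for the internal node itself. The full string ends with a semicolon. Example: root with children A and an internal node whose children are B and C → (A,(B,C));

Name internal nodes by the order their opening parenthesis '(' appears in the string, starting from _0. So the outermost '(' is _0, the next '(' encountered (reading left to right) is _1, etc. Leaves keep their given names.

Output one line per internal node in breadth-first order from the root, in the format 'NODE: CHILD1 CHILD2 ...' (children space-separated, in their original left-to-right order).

Input: (((J,K,B,Y),(G,Z,T),E),V);
Scanning left-to-right, naming '(' by encounter order:
  pos 0: '(' -> open internal node _0 (depth 1)
  pos 1: '(' -> open internal node _1 (depth 2)
  pos 2: '(' -> open internal node _2 (depth 3)
  pos 10: ')' -> close internal node _2 (now at depth 2)
  pos 12: '(' -> open internal node _3 (depth 3)
  pos 18: ')' -> close internal node _3 (now at depth 2)
  pos 21: ')' -> close internal node _1 (now at depth 1)
  pos 24: ')' -> close internal node _0 (now at depth 0)
Total internal nodes: 4
BFS adjacency from root:
  _0: _1 V
  _1: _2 _3 E
  _2: J K B Y
  _3: G Z T

Answer: _0: _1 V
_1: _2 _3 E
_2: J K B Y
_3: G Z T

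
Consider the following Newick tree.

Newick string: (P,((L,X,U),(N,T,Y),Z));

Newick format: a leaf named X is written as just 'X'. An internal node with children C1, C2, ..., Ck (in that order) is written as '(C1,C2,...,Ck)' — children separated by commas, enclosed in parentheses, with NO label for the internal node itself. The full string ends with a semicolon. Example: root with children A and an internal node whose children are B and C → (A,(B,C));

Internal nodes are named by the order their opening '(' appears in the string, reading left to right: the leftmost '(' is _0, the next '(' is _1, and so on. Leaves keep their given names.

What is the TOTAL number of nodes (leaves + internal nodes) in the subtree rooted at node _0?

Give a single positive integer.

Newick: (P,((L,X,U),(N,T,Y),Z));
Locate _0: it is the '(' at position 0 (the 1st '(' reading left to right).
Query: subtree rooted at _0
_0: subtree_size = 1 + 11
  P: subtree_size = 1 + 0
  _1: subtree_size = 1 + 9
    _2: subtree_size = 1 + 3
      L: subtree_size = 1 + 0
      X: subtree_size = 1 + 0
      U: subtree_size = 1 + 0
    _3: subtree_size = 1 + 3
      N: subtree_size = 1 + 0
      T: subtree_size = 1 + 0
      Y: subtree_size = 1 + 0
    Z: subtree_size = 1 + 0
Total subtree size of _0: 12

Answer: 12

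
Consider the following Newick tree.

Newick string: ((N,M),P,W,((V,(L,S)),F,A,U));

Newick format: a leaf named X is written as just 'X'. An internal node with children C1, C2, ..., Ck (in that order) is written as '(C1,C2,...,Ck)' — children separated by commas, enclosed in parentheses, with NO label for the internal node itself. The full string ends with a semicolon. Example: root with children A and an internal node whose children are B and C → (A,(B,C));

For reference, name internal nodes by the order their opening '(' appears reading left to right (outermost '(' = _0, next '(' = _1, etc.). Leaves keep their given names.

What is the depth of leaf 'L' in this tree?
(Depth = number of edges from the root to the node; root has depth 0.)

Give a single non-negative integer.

Answer: 4

Derivation:
Newick: ((N,M),P,W,((V,(L,S)),F,A,U));
Naming internals by '(' encounter order: outermost '(' = _0, next = _1, ...
Query node: L
Path from root: _0 -> _2 -> _3 -> _4 -> L
Depth of L: 4 (number of edges from root)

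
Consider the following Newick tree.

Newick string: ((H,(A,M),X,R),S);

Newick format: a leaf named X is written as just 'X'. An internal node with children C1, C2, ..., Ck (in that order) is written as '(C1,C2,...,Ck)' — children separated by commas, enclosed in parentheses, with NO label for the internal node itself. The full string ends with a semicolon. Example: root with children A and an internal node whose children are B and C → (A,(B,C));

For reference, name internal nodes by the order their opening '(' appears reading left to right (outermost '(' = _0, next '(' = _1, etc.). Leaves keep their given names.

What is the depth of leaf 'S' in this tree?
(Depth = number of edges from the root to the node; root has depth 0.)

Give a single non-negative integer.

Newick: ((H,(A,M),X,R),S);
Naming internals by '(' encounter order: outermost '(' = _0, next = _1, ...
Query node: S
Path from root: _0 -> S
Depth of S: 1 (number of edges from root)

Answer: 1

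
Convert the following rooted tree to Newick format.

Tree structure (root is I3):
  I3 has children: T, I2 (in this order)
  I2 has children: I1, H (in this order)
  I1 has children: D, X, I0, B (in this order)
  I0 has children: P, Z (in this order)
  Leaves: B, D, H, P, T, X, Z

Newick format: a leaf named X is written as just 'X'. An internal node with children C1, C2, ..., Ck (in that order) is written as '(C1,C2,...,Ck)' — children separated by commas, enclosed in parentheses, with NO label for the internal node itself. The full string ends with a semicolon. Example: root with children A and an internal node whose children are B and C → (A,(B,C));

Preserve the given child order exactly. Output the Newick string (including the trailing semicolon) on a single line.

internal I3 with children ['T', 'I2']
  leaf 'T' → 'T'
  internal I2 with children ['I1', 'H']
    internal I1 with children ['D', 'X', 'I0', 'B']
      leaf 'D' → 'D'
      leaf 'X' → 'X'
      internal I0 with children ['P', 'Z']
        leaf 'P' → 'P'
        leaf 'Z' → 'Z'
      → '(P,Z)'
      leaf 'B' → 'B'
    → '(D,X,(P,Z),B)'
    leaf 'H' → 'H'
  → '((D,X,(P,Z),B),H)'
→ '(T,((D,X,(P,Z),B),H))'
Final: (T,((D,X,(P,Z),B),H));

Answer: (T,((D,X,(P,Z),B),H));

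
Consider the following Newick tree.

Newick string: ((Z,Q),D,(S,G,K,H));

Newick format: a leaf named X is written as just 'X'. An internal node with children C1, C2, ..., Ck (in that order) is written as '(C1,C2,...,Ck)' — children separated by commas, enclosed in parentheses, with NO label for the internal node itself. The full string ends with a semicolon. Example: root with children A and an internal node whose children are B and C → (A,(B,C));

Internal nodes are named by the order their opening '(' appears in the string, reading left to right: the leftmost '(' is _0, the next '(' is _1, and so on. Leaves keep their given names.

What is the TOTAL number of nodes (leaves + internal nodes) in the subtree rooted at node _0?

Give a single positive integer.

Answer: 10

Derivation:
Newick: ((Z,Q),D,(S,G,K,H));
Locate _0: it is the '(' at position 0 (the 1st '(' reading left to right).
Query: subtree rooted at _0
_0: subtree_size = 1 + 9
  _1: subtree_size = 1 + 2
    Z: subtree_size = 1 + 0
    Q: subtree_size = 1 + 0
  D: subtree_size = 1 + 0
  _2: subtree_size = 1 + 4
    S: subtree_size = 1 + 0
    G: subtree_size = 1 + 0
    K: subtree_size = 1 + 0
    H: subtree_size = 1 + 0
Total subtree size of _0: 10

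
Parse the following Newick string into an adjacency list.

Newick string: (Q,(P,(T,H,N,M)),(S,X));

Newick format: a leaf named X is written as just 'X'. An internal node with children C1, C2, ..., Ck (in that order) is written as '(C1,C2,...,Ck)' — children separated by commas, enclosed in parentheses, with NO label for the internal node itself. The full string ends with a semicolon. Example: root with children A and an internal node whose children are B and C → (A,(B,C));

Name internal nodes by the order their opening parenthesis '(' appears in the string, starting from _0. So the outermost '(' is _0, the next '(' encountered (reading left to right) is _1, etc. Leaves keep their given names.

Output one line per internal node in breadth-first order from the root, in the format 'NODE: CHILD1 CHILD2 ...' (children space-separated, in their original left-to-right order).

Answer: _0: Q _1 _3
_1: P _2
_3: S X
_2: T H N M

Derivation:
Input: (Q,(P,(T,H,N,M)),(S,X));
Scanning left-to-right, naming '(' by encounter order:
  pos 0: '(' -> open internal node _0 (depth 1)
  pos 3: '(' -> open internal node _1 (depth 2)
  pos 6: '(' -> open internal node _2 (depth 3)
  pos 14: ')' -> close internal node _2 (now at depth 2)
  pos 15: ')' -> close internal node _1 (now at depth 1)
  pos 17: '(' -> open internal node _3 (depth 2)
  pos 21: ')' -> close internal node _3 (now at depth 1)
  pos 22: ')' -> close internal node _0 (now at depth 0)
Total internal nodes: 4
BFS adjacency from root:
  _0: Q _1 _3
  _1: P _2
  _3: S X
  _2: T H N M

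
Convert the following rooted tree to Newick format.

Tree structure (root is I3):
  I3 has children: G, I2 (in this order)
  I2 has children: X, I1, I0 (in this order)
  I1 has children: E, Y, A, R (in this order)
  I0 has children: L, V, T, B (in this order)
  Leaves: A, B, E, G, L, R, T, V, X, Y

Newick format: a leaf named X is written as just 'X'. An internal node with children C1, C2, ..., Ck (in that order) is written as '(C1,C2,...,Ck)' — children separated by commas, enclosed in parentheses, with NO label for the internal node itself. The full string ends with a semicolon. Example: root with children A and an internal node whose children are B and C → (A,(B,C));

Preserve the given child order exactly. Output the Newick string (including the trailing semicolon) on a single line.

internal I3 with children ['G', 'I2']
  leaf 'G' → 'G'
  internal I2 with children ['X', 'I1', 'I0']
    leaf 'X' → 'X'
    internal I1 with children ['E', 'Y', 'A', 'R']
      leaf 'E' → 'E'
      leaf 'Y' → 'Y'
      leaf 'A' → 'A'
      leaf 'R' → 'R'
    → '(E,Y,A,R)'
    internal I0 with children ['L', 'V', 'T', 'B']
      leaf 'L' → 'L'
      leaf 'V' → 'V'
      leaf 'T' → 'T'
      leaf 'B' → 'B'
    → '(L,V,T,B)'
  → '(X,(E,Y,A,R),(L,V,T,B))'
→ '(G,(X,(E,Y,A,R),(L,V,T,B)))'
Final: (G,(X,(E,Y,A,R),(L,V,T,B)));

Answer: (G,(X,(E,Y,A,R),(L,V,T,B)));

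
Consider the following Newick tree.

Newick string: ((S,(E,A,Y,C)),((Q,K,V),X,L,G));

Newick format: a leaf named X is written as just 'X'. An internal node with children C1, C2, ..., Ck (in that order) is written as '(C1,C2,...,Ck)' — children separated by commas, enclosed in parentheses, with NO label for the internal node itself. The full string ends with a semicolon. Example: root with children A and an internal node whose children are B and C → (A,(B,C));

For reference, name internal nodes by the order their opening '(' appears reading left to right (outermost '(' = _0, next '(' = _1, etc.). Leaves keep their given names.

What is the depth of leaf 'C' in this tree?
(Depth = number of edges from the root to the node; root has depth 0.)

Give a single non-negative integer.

Newick: ((S,(E,A,Y,C)),((Q,K,V),X,L,G));
Naming internals by '(' encounter order: outermost '(' = _0, next = _1, ...
Query node: C
Path from root: _0 -> _1 -> _2 -> C
Depth of C: 3 (number of edges from root)

Answer: 3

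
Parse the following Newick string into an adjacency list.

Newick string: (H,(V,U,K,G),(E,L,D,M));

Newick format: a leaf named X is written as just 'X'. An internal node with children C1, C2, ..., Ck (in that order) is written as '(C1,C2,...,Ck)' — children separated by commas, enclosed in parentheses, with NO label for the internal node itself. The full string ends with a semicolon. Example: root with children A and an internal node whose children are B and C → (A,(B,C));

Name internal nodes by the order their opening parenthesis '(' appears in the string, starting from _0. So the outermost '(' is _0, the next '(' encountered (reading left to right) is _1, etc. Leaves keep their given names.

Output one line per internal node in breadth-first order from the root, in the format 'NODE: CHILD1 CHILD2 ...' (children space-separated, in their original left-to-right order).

Input: (H,(V,U,K,G),(E,L,D,M));
Scanning left-to-right, naming '(' by encounter order:
  pos 0: '(' -> open internal node _0 (depth 1)
  pos 3: '(' -> open internal node _1 (depth 2)
  pos 11: ')' -> close internal node _1 (now at depth 1)
  pos 13: '(' -> open internal node _2 (depth 2)
  pos 21: ')' -> close internal node _2 (now at depth 1)
  pos 22: ')' -> close internal node _0 (now at depth 0)
Total internal nodes: 3
BFS adjacency from root:
  _0: H _1 _2
  _1: V U K G
  _2: E L D M

Answer: _0: H _1 _2
_1: V U K G
_2: E L D M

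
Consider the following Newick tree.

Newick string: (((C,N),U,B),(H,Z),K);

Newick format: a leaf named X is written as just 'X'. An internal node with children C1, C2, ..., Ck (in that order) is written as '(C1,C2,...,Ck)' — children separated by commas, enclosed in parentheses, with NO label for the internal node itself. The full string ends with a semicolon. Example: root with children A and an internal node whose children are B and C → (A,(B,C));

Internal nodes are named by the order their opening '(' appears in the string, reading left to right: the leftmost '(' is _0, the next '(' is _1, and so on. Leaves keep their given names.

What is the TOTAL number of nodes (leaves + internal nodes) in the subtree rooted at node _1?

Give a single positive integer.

Newick: (((C,N),U,B),(H,Z),K);
Locate _1: it is the '(' at position 1 (the 2nd '(' reading left to right).
Query: subtree rooted at _1
_1: subtree_size = 1 + 5
  _2: subtree_size = 1 + 2
    C: subtree_size = 1 + 0
    N: subtree_size = 1 + 0
  U: subtree_size = 1 + 0
  B: subtree_size = 1 + 0
Total subtree size of _1: 6

Answer: 6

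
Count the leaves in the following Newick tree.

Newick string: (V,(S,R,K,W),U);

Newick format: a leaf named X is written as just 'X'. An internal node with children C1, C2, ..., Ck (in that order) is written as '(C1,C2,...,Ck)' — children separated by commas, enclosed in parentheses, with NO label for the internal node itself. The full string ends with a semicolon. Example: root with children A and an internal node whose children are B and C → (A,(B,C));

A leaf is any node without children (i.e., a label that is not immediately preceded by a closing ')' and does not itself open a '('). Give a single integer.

Newick: (V,(S,R,K,W),U);
Scan left-to-right; a leaf is any maximal label run not followed by '(':
  pos 1: leaf 'V' → count = 1
  pos 4: leaf 'S' → count = 2
  pos 6: leaf 'R' → count = 3
  pos 8: leaf 'K' → count = 4
  pos 10: leaf 'W' → count = 5
  pos 13: leaf 'U' → count = 6
Total leaves: 6

Answer: 6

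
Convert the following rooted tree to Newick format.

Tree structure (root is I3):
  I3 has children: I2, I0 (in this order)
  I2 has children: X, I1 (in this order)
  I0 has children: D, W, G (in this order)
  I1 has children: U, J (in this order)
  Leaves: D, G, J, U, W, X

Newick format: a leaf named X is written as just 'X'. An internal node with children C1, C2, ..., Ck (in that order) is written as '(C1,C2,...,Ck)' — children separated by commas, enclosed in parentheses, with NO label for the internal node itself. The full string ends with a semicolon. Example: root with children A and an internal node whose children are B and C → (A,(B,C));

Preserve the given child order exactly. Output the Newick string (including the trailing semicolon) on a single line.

internal I3 with children ['I2', 'I0']
  internal I2 with children ['X', 'I1']
    leaf 'X' → 'X'
    internal I1 with children ['U', 'J']
      leaf 'U' → 'U'
      leaf 'J' → 'J'
    → '(U,J)'
  → '(X,(U,J))'
  internal I0 with children ['D', 'W', 'G']
    leaf 'D' → 'D'
    leaf 'W' → 'W'
    leaf 'G' → 'G'
  → '(D,W,G)'
→ '((X,(U,J)),(D,W,G))'
Final: ((X,(U,J)),(D,W,G));

Answer: ((X,(U,J)),(D,W,G));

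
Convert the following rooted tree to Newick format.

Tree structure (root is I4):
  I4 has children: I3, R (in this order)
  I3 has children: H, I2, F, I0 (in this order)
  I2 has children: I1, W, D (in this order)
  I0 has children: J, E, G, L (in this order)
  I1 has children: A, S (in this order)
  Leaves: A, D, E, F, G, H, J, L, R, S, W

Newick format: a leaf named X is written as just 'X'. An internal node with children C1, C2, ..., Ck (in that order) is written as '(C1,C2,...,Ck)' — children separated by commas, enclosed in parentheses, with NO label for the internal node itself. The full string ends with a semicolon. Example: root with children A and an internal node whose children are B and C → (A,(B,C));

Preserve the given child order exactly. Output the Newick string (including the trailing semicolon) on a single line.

internal I4 with children ['I3', 'R']
  internal I3 with children ['H', 'I2', 'F', 'I0']
    leaf 'H' → 'H'
    internal I2 with children ['I1', 'W', 'D']
      internal I1 with children ['A', 'S']
        leaf 'A' → 'A'
        leaf 'S' → 'S'
      → '(A,S)'
      leaf 'W' → 'W'
      leaf 'D' → 'D'
    → '((A,S),W,D)'
    leaf 'F' → 'F'
    internal I0 with children ['J', 'E', 'G', 'L']
      leaf 'J' → 'J'
      leaf 'E' → 'E'
      leaf 'G' → 'G'
      leaf 'L' → 'L'
    → '(J,E,G,L)'
  → '(H,((A,S),W,D),F,(J,E,G,L))'
  leaf 'R' → 'R'
→ '((H,((A,S),W,D),F,(J,E,G,L)),R)'
Final: ((H,((A,S),W,D),F,(J,E,G,L)),R);

Answer: ((H,((A,S),W,D),F,(J,E,G,L)),R);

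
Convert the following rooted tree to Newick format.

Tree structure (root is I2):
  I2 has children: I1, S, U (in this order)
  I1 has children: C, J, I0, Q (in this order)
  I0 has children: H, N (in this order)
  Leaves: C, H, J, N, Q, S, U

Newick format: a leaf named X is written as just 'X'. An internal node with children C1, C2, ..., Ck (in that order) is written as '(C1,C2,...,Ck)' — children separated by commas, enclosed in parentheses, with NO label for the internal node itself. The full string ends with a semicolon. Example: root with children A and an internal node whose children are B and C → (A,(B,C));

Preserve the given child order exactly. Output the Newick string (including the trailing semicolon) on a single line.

Answer: ((C,J,(H,N),Q),S,U);

Derivation:
internal I2 with children ['I1', 'S', 'U']
  internal I1 with children ['C', 'J', 'I0', 'Q']
    leaf 'C' → 'C'
    leaf 'J' → 'J'
    internal I0 with children ['H', 'N']
      leaf 'H' → 'H'
      leaf 'N' → 'N'
    → '(H,N)'
    leaf 'Q' → 'Q'
  → '(C,J,(H,N),Q)'
  leaf 'S' → 'S'
  leaf 'U' → 'U'
→ '((C,J,(H,N),Q),S,U)'
Final: ((C,J,(H,N),Q),S,U);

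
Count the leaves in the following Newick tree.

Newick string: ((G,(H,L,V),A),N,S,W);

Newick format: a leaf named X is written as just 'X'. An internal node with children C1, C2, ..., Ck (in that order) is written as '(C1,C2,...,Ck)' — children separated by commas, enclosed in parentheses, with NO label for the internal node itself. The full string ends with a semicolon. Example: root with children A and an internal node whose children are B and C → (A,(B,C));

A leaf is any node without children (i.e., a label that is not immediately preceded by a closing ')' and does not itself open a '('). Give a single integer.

Answer: 8

Derivation:
Newick: ((G,(H,L,V),A),N,S,W);
Scan left-to-right; a leaf is any maximal label run not followed by '(':
  pos 2: leaf 'G' → count = 1
  pos 5: leaf 'H' → count = 2
  pos 7: leaf 'L' → count = 3
  pos 9: leaf 'V' → count = 4
  pos 12: leaf 'A' → count = 5
  pos 15: leaf 'N' → count = 6
  pos 17: leaf 'S' → count = 7
  pos 19: leaf 'W' → count = 8
Total leaves: 8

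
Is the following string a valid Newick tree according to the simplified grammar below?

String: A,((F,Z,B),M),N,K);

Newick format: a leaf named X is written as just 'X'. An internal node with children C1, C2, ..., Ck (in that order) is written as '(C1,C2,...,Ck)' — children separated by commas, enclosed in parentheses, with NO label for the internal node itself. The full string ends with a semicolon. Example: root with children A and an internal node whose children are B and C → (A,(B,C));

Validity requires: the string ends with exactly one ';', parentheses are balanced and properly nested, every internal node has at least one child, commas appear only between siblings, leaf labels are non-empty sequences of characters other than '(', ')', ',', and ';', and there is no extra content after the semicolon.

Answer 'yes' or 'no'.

Input: A,((F,Z,B),M),N,K);
Paren balance: 2 '(' vs 3 ')' MISMATCH
Ends with single ';': True
Full parse: FAILS (extra content after tree at pos 1)
Valid: False

Answer: no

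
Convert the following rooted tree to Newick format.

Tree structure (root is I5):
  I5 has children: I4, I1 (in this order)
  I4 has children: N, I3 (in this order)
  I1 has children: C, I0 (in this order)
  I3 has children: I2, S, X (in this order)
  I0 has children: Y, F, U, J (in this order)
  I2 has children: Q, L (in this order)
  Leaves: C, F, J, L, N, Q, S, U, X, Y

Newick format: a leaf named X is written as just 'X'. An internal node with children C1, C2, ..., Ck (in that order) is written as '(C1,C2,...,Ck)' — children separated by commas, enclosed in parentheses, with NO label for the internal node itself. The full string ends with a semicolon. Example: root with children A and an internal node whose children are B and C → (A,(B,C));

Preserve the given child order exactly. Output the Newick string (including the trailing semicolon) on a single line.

internal I5 with children ['I4', 'I1']
  internal I4 with children ['N', 'I3']
    leaf 'N' → 'N'
    internal I3 with children ['I2', 'S', 'X']
      internal I2 with children ['Q', 'L']
        leaf 'Q' → 'Q'
        leaf 'L' → 'L'
      → '(Q,L)'
      leaf 'S' → 'S'
      leaf 'X' → 'X'
    → '((Q,L),S,X)'
  → '(N,((Q,L),S,X))'
  internal I1 with children ['C', 'I0']
    leaf 'C' → 'C'
    internal I0 with children ['Y', 'F', 'U', 'J']
      leaf 'Y' → 'Y'
      leaf 'F' → 'F'
      leaf 'U' → 'U'
      leaf 'J' → 'J'
    → '(Y,F,U,J)'
  → '(C,(Y,F,U,J))'
→ '((N,((Q,L),S,X)),(C,(Y,F,U,J)))'
Final: ((N,((Q,L),S,X)),(C,(Y,F,U,J)));

Answer: ((N,((Q,L),S,X)),(C,(Y,F,U,J)));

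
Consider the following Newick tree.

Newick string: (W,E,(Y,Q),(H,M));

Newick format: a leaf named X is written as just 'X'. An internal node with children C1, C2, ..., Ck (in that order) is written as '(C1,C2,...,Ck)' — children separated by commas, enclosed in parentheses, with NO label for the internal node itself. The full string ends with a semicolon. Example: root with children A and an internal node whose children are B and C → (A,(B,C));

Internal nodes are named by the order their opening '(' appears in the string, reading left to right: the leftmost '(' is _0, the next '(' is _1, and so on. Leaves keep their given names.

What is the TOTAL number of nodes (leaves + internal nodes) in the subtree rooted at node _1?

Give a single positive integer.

Newick: (W,E,(Y,Q),(H,M));
Locate _1: it is the '(' at position 5 (the 2nd '(' reading left to right).
Query: subtree rooted at _1
_1: subtree_size = 1 + 2
  Y: subtree_size = 1 + 0
  Q: subtree_size = 1 + 0
Total subtree size of _1: 3

Answer: 3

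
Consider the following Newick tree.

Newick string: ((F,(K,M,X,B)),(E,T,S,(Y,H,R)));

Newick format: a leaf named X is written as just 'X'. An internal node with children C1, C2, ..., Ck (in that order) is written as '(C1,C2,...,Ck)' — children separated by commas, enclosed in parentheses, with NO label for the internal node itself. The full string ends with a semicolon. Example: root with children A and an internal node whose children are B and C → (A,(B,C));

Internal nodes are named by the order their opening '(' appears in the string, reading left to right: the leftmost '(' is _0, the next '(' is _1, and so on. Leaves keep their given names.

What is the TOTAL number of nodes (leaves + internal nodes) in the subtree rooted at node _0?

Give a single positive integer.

Newick: ((F,(K,M,X,B)),(E,T,S,(Y,H,R)));
Locate _0: it is the '(' at position 0 (the 1st '(' reading left to right).
Query: subtree rooted at _0
_0: subtree_size = 1 + 15
  _1: subtree_size = 1 + 6
    F: subtree_size = 1 + 0
    _2: subtree_size = 1 + 4
      K: subtree_size = 1 + 0
      M: subtree_size = 1 + 0
      X: subtree_size = 1 + 0
      B: subtree_size = 1 + 0
  _3: subtree_size = 1 + 7
    E: subtree_size = 1 + 0
    T: subtree_size = 1 + 0
    S: subtree_size = 1 + 0
    _4: subtree_size = 1 + 3
      Y: subtree_size = 1 + 0
      H: subtree_size = 1 + 0
      R: subtree_size = 1 + 0
Total subtree size of _0: 16

Answer: 16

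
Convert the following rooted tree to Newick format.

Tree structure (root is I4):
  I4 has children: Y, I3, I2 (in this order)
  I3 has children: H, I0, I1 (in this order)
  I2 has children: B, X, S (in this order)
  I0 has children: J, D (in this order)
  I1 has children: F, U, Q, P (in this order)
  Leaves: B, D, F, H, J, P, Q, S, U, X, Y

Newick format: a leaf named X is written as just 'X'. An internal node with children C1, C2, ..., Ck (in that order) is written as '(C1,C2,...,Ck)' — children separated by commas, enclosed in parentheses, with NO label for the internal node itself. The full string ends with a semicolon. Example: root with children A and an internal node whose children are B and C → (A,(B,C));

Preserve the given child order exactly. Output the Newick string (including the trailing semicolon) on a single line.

internal I4 with children ['Y', 'I3', 'I2']
  leaf 'Y' → 'Y'
  internal I3 with children ['H', 'I0', 'I1']
    leaf 'H' → 'H'
    internal I0 with children ['J', 'D']
      leaf 'J' → 'J'
      leaf 'D' → 'D'
    → '(J,D)'
    internal I1 with children ['F', 'U', 'Q', 'P']
      leaf 'F' → 'F'
      leaf 'U' → 'U'
      leaf 'Q' → 'Q'
      leaf 'P' → 'P'
    → '(F,U,Q,P)'
  → '(H,(J,D),(F,U,Q,P))'
  internal I2 with children ['B', 'X', 'S']
    leaf 'B' → 'B'
    leaf 'X' → 'X'
    leaf 'S' → 'S'
  → '(B,X,S)'
→ '(Y,(H,(J,D),(F,U,Q,P)),(B,X,S))'
Final: (Y,(H,(J,D),(F,U,Q,P)),(B,X,S));

Answer: (Y,(H,(J,D),(F,U,Q,P)),(B,X,S));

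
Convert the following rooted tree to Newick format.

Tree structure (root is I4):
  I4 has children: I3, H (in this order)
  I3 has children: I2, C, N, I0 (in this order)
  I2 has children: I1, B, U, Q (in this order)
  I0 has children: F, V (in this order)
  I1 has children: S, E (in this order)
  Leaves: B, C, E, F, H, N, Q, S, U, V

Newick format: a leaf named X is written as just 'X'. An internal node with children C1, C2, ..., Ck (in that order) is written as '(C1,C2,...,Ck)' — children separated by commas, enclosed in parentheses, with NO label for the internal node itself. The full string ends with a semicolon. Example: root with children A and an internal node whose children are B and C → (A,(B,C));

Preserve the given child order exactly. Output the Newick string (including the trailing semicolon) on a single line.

Answer: ((((S,E),B,U,Q),C,N,(F,V)),H);

Derivation:
internal I4 with children ['I3', 'H']
  internal I3 with children ['I2', 'C', 'N', 'I0']
    internal I2 with children ['I1', 'B', 'U', 'Q']
      internal I1 with children ['S', 'E']
        leaf 'S' → 'S'
        leaf 'E' → 'E'
      → '(S,E)'
      leaf 'B' → 'B'
      leaf 'U' → 'U'
      leaf 'Q' → 'Q'
    → '((S,E),B,U,Q)'
    leaf 'C' → 'C'
    leaf 'N' → 'N'
    internal I0 with children ['F', 'V']
      leaf 'F' → 'F'
      leaf 'V' → 'V'
    → '(F,V)'
  → '(((S,E),B,U,Q),C,N,(F,V))'
  leaf 'H' → 'H'
→ '((((S,E),B,U,Q),C,N,(F,V)),H)'
Final: ((((S,E),B,U,Q),C,N,(F,V)),H);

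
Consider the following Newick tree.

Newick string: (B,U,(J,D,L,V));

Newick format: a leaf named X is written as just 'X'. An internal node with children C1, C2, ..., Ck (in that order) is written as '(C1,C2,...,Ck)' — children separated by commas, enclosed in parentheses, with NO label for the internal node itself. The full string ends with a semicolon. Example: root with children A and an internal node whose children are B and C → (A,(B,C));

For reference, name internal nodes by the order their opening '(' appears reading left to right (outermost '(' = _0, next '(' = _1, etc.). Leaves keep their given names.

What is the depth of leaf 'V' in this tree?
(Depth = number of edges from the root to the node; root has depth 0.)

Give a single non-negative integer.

Answer: 2

Derivation:
Newick: (B,U,(J,D,L,V));
Naming internals by '(' encounter order: outermost '(' = _0, next = _1, ...
Query node: V
Path from root: _0 -> _1 -> V
Depth of V: 2 (number of edges from root)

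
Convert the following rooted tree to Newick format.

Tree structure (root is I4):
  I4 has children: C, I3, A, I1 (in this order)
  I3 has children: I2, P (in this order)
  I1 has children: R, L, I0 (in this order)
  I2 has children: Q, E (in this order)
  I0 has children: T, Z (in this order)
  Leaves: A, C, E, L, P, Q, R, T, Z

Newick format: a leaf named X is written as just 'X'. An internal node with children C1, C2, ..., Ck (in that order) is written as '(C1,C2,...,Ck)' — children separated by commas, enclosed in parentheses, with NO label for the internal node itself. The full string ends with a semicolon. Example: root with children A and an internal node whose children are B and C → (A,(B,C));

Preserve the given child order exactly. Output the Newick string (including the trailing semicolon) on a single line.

internal I4 with children ['C', 'I3', 'A', 'I1']
  leaf 'C' → 'C'
  internal I3 with children ['I2', 'P']
    internal I2 with children ['Q', 'E']
      leaf 'Q' → 'Q'
      leaf 'E' → 'E'
    → '(Q,E)'
    leaf 'P' → 'P'
  → '((Q,E),P)'
  leaf 'A' → 'A'
  internal I1 with children ['R', 'L', 'I0']
    leaf 'R' → 'R'
    leaf 'L' → 'L'
    internal I0 with children ['T', 'Z']
      leaf 'T' → 'T'
      leaf 'Z' → 'Z'
    → '(T,Z)'
  → '(R,L,(T,Z))'
→ '(C,((Q,E),P),A,(R,L,(T,Z)))'
Final: (C,((Q,E),P),A,(R,L,(T,Z)));

Answer: (C,((Q,E),P),A,(R,L,(T,Z)));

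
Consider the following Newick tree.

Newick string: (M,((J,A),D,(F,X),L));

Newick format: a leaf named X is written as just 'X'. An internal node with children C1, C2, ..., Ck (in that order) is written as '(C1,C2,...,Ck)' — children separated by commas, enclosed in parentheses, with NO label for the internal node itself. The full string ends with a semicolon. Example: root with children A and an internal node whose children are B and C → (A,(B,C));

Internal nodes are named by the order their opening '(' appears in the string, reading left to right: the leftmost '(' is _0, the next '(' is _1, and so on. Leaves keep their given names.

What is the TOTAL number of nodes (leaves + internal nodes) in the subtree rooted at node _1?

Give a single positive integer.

Answer: 9

Derivation:
Newick: (M,((J,A),D,(F,X),L));
Locate _1: it is the '(' at position 3 (the 2nd '(' reading left to right).
Query: subtree rooted at _1
_1: subtree_size = 1 + 8
  _2: subtree_size = 1 + 2
    J: subtree_size = 1 + 0
    A: subtree_size = 1 + 0
  D: subtree_size = 1 + 0
  _3: subtree_size = 1 + 2
    F: subtree_size = 1 + 0
    X: subtree_size = 1 + 0
  L: subtree_size = 1 + 0
Total subtree size of _1: 9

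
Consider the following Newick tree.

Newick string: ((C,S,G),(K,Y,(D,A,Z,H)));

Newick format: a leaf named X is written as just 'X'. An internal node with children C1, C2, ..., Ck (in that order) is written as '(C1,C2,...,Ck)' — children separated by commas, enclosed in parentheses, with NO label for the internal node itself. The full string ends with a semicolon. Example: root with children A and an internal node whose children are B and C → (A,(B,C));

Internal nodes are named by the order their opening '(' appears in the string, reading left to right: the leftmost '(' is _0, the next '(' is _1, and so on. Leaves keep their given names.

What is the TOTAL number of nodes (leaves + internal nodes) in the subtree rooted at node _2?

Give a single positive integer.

Newick: ((C,S,G),(K,Y,(D,A,Z,H)));
Locate _2: it is the '(' at position 9 (the 3rd '(' reading left to right).
Query: subtree rooted at _2
_2: subtree_size = 1 + 7
  K: subtree_size = 1 + 0
  Y: subtree_size = 1 + 0
  _3: subtree_size = 1 + 4
    D: subtree_size = 1 + 0
    A: subtree_size = 1 + 0
    Z: subtree_size = 1 + 0
    H: subtree_size = 1 + 0
Total subtree size of _2: 8

Answer: 8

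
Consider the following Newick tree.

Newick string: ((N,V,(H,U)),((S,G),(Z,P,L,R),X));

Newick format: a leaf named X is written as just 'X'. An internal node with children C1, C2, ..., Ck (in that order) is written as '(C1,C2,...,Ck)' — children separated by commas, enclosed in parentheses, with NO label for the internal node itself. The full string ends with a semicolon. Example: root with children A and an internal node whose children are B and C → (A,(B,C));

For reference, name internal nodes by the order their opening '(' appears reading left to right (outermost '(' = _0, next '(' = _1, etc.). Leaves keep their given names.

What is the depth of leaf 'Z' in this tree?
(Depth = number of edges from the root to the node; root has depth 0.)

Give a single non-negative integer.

Answer: 3

Derivation:
Newick: ((N,V,(H,U)),((S,G),(Z,P,L,R),X));
Naming internals by '(' encounter order: outermost '(' = _0, next = _1, ...
Query node: Z
Path from root: _0 -> _3 -> _5 -> Z
Depth of Z: 3 (number of edges from root)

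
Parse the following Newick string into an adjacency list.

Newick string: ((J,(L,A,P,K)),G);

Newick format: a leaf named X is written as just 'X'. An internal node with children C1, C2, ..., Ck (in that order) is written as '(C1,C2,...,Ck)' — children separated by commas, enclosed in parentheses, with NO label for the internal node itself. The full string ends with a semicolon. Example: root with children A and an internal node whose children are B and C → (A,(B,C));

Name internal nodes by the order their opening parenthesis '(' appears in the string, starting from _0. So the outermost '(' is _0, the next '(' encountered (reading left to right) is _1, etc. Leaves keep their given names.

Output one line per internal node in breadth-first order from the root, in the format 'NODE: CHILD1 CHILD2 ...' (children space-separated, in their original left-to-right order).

Answer: _0: _1 G
_1: J _2
_2: L A P K

Derivation:
Input: ((J,(L,A,P,K)),G);
Scanning left-to-right, naming '(' by encounter order:
  pos 0: '(' -> open internal node _0 (depth 1)
  pos 1: '(' -> open internal node _1 (depth 2)
  pos 4: '(' -> open internal node _2 (depth 3)
  pos 12: ')' -> close internal node _2 (now at depth 2)
  pos 13: ')' -> close internal node _1 (now at depth 1)
  pos 16: ')' -> close internal node _0 (now at depth 0)
Total internal nodes: 3
BFS adjacency from root:
  _0: _1 G
  _1: J _2
  _2: L A P K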